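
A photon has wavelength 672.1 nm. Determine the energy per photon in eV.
1.8447 eV

Using E = hf = hc/λ:

E = hc/λ = (6.626×10⁻³⁴ J·s)(3×10⁸ m/s) / (672.1×10⁻⁹ m)
E = 1.8447 eV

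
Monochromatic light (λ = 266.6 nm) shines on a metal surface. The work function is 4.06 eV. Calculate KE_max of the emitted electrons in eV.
0.5906 eV

Using Einstein's photoelectric equation: KE_max = hf - φ = hc/λ - φ

First, calculate the photon energy:
E_photon = hc/λ = (6.626×10⁻³⁴ J·s)(3×10⁸ m/s) / (266.6×10⁻⁹ m)
E_photon = 4.6506 eV

Then, the maximum kinetic energy:
KE_max = E_photon - φ = 4.6506 eV - 4.06 eV = 0.5906 eV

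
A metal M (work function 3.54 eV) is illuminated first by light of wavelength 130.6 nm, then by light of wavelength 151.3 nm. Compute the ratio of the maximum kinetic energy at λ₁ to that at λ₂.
1.2790

Using Einstein's equation: KE_max = hc/λ - φ

For λ₁ = 130.6 nm:
E₁ = hc/λ₁ = 9.4934 eV
KE₁ = E₁ - φ = 9.4934 - 3.54 = 5.9534 eV

For λ₂ = 151.3 nm:
E₂ = hc/λ₂ = 8.1946 eV
KE₂ = E₂ - φ = 8.1946 - 3.54 = 4.6546 eV

Ratio: KE₁/KE₂ = 5.9534/4.6546 = 1.2790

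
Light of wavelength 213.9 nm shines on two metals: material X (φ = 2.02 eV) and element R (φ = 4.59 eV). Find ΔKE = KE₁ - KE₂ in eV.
2.5700 eV

Using KE_max = hc/λ - φ for each metal:

Photon energy: E = hc/λ = 5.7964 eV

For material X (φ₁ = 2.02 eV):
KE₁ = E - φ₁ = 5.7964 - 2.02 = 3.7764 eV

For element R (φ₂ = 4.59 eV):
KE₂ = E - φ₂ = 5.7964 - 4.59 = 1.2064 eV

Difference:
ΔKE = KE₁ - KE₂ = 3.7764 - 1.2064 = 2.5700 eV

Note: The difference equals the difference in work functions: 4.59 - 2.02 = 2.57 eV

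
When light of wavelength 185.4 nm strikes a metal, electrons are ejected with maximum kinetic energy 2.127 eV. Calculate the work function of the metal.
4.56 eV

From Einstein's photoelectric equation: KE_max = hf - φ = hc/λ - φ

Rearranging for φ:
φ = hc/λ - KE_max

Calculate photon energy:
E_photon = hc/λ = 6.6874 eV

Therefore:
φ = 6.6874 - 2.127 = 4.56 eV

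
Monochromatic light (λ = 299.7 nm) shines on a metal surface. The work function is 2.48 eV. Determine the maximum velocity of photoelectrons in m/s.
7.6345e+05 m/s

First, find the maximum kinetic energy:
E_photon = hc/λ = 4.1369 eV
KE_max = E_photon - φ = 4.1369 - 2.48 = 1.6569 eV

Convert to Joules: KE_max = 1.6569 × 1.602×10⁻¹⁹ J = 2.6547e-19 J

Then use KE = ½mv² to find velocity:
v = √(2·KE/m) = √(2 × 2.6547e-19 J / 9.109e-31 kg)
v = 7.6345e+05 m/s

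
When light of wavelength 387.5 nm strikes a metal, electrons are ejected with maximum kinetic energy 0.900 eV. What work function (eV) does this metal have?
2.30 eV

From Einstein's photoelectric equation: KE_max = hf - φ = hc/λ - φ

Rearranging for φ:
φ = hc/λ - KE_max

Calculate photon energy:
E_photon = hc/λ = 3.1996 eV

Therefore:
φ = 3.1996 - 0.900 = 2.30 eV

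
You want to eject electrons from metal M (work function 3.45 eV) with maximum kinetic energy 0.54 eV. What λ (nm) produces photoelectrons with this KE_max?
310.74 nm

From Einstein's equation: KE_max = hc/λ - φ

Rearranging for λ:
hc/λ = KE_max + φ
λ = hc/(KE_max + φ)

Required photon energy:
E_photon = KE_max + φ = 0.54 + 3.45 = 3.99 eV

Required wavelength:
λ = hc/E_photon = (6.626×10⁻³⁴)(3×10⁸) / (3.99 × 1.602×10⁻¹⁹)
λ = 310.74 nm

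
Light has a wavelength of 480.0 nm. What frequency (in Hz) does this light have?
6.2457e+14 Hz

Using the wave equation: c = fλ

Solving for frequency:
f = c/λ = (3×10⁸ m/s) / (480.0×10⁻⁹ m)
f = 6.2457e+14 Hz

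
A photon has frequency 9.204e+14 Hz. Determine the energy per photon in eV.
3.8065 eV

Using E = hf:

E = hf = (6.626×10⁻³⁴ J·s)(9.204e+14 Hz)
E = 3.8065 eV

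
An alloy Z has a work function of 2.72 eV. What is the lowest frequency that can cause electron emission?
6.5769e+14 Hz

The threshold frequency is when the photon energy equals the work function:
hf₀ = φ

Solving for f₀:
f₀ = φ/h = (2.72 eV × 1.602×10⁻¹⁹ J/eV) / (6.626×10⁻³⁴ J·s)
f₀ = 6.5769e+14 Hz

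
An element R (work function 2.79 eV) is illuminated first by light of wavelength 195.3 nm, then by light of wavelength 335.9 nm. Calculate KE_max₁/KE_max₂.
3.9489

Using Einstein's equation: KE_max = hc/λ - φ

For λ₁ = 195.3 nm:
E₁ = hc/λ₁ = 6.3484 eV
KE₁ = E₁ - φ = 6.3484 - 2.79 = 3.5584 eV

For λ₂ = 335.9 nm:
E₂ = hc/λ₂ = 3.6911 eV
KE₂ = E₂ - φ = 3.6911 - 2.79 = 0.9011 eV

Ratio: KE₁/KE₂ = 3.5584/0.9011 = 3.9489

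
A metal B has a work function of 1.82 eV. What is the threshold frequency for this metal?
4.4007e+14 Hz

The threshold frequency is when the photon energy equals the work function:
hf₀ = φ

Solving for f₀:
f₀ = φ/h = (1.82 eV × 1.602×10⁻¹⁹ J/eV) / (6.626×10⁻³⁴ J·s)
f₀ = 4.4007e+14 Hz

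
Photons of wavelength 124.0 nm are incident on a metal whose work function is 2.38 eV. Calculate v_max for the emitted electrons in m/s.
1.6371e+06 m/s

First, find the maximum kinetic energy:
E_photon = hc/λ = 9.9987 eV
KE_max = E_photon - φ = 9.9987 - 2.38 = 7.6187 eV

Convert to Joules: KE_max = 7.6187 × 1.602×10⁻¹⁹ J = 1.2207e-18 J

Then use KE = ½mv² to find velocity:
v = √(2·KE/m) = √(2 × 1.2207e-18 J / 9.109e-31 kg)
v = 1.6371e+06 m/s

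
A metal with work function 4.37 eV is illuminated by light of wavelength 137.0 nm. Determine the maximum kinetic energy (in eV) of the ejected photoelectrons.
4.6799 eV

Using Einstein's photoelectric equation: KE_max = hf - φ = hc/λ - φ

First, calculate the photon energy:
E_photon = hc/λ = (6.626×10⁻³⁴ J·s)(3×10⁸ m/s) / (137.0×10⁻⁹ m)
E_photon = 9.0499 eV

Then, the maximum kinetic energy:
KE_max = E_photon - φ = 9.0499 eV - 4.37 eV = 4.6799 eV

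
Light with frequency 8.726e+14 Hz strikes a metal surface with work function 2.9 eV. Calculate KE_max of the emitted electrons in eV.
0.7088 eV

Using Einstein's photoelectric equation: KE_max = hf - φ

First, calculate the photon energy:
E_photon = hf = (6.626×10⁻³⁴ J·s)(8.726e+14 Hz)
E_photon = 3.6088 eV

Then, the maximum kinetic energy:
KE_max = E_photon - φ = 3.6088 eV - 2.9 eV = 0.7088 eV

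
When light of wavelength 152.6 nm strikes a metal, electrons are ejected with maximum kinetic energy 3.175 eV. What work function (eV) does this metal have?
4.95 eV

From Einstein's photoelectric equation: KE_max = hf - φ = hc/λ - φ

Rearranging for φ:
φ = hc/λ - KE_max

Calculate photon energy:
E_photon = hc/λ = 8.1248 eV

Therefore:
φ = 8.1248 - 3.175 = 4.95 eV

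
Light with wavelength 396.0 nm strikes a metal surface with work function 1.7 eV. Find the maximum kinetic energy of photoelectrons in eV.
1.4309 eV

Using Einstein's photoelectric equation: KE_max = hf - φ = hc/λ - φ

First, calculate the photon energy:
E_photon = hc/λ = (6.626×10⁻³⁴ J·s)(3×10⁸ m/s) / (396.0×10⁻⁹ m)
E_photon = 3.1309 eV

Then, the maximum kinetic energy:
KE_max = E_photon - φ = 3.1309 eV - 1.7 eV = 1.4309 eV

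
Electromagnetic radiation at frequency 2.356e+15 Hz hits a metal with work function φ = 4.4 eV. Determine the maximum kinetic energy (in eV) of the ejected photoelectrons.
5.3436 eV

Using Einstein's photoelectric equation: KE_max = hf - φ

First, calculate the photon energy:
E_photon = hf = (6.626×10⁻³⁴ J·s)(2.356e+15 Hz)
E_photon = 9.7436 eV

Then, the maximum kinetic energy:
KE_max = E_photon - φ = 9.7436 eV - 4.4 eV = 5.3436 eV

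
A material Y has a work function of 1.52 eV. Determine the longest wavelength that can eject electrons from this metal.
815.69 nm

The threshold wavelength is when the photon energy equals the work function:
hc/λ₀ = φ

Solving for λ₀:
λ₀ = hc/φ = (6.626×10⁻³⁴ J·s)(3×10⁸ m/s) / (1.52 eV × 1.602×10⁻¹⁹ J/eV)
λ₀ = 815.69 nm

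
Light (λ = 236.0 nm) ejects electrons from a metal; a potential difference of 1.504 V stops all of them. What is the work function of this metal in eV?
3.75 eV

The stopping potential gives the maximum kinetic energy: KE_max = eV_s = 1.504 eV

From Einstein's photoelectric equation: KE_max = hc/λ - φ
Rearranging: φ = hc/λ - KE_max

Calculate photon energy:
E_photon = hc/λ = (6.626×10⁻³⁴ J·s)(3×10⁸ m/s) / (236.0×10⁻⁹ m) = 5.2536 eV

Therefore:
φ = 5.2536 - 1.504 = 3.75 eV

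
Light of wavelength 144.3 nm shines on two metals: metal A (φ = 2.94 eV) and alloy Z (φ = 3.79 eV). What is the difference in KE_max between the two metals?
0.8500 eV

Using KE_max = hc/λ - φ for each metal:

Photon energy: E = hc/λ = 8.5921 eV

For metal A (φ₁ = 2.94 eV):
KE₁ = E - φ₁ = 8.5921 - 2.94 = 5.6521 eV

For alloy Z (φ₂ = 3.79 eV):
KE₂ = E - φ₂ = 8.5921 - 3.79 = 4.8021 eV

Difference:
ΔKE = KE₁ - KE₂ = 5.6521 - 4.8021 = 0.8500 eV

Note: The difference equals the difference in work functions: 3.79 - 2.94 = 0.85 eV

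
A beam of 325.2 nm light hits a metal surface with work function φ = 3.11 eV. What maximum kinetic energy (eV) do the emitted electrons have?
0.7026 eV

Using Einstein's photoelectric equation: KE_max = hf - φ = hc/λ - φ

First, calculate the photon energy:
E_photon = hc/λ = (6.626×10⁻³⁴ J·s)(3×10⁸ m/s) / (325.2×10⁻⁹ m)
E_photon = 3.8126 eV

Then, the maximum kinetic energy:
KE_max = E_photon - φ = 3.8126 eV - 3.11 eV = 0.7026 eV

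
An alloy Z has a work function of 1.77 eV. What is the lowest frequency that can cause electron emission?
4.2798e+14 Hz

The threshold frequency is when the photon energy equals the work function:
hf₀ = φ

Solving for f₀:
f₀ = φ/h = (1.77 eV × 1.602×10⁻¹⁹ J/eV) / (6.626×10⁻³⁴ J·s)
f₀ = 4.2798e+14 Hz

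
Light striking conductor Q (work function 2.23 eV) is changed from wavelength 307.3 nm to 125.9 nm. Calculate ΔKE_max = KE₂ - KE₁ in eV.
5.8132 eV

Using Einstein's equation: KE_max = hc/λ - φ

For λ₁ = 307.3 nm:
KE₁ = hc/λ₁ - φ = 4.0346 - 2.23 = 1.8046 eV

For λ₂ = 125.9 nm:
KE₂ = hc/λ₂ - φ = 9.8478 - 2.23 = 7.6178 eV

Change in KE:
ΔKE = KE₂ - KE₁ = 7.6178 - 1.8046 = 5.8132 eV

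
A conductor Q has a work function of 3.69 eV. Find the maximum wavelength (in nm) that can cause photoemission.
336.00 nm

The threshold wavelength is when the photon energy equals the work function:
hc/λ₀ = φ

Solving for λ₀:
λ₀ = hc/φ = (6.626×10⁻³⁴ J·s)(3×10⁸ m/s) / (3.69 eV × 1.602×10⁻¹⁹ J/eV)
λ₀ = 336.00 nm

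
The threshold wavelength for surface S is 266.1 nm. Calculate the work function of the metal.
4.66 eV

At the threshold wavelength, photon energy equals work function:
φ = hc/λ₀

Calculating:
φ = (6.626×10⁻³⁴ J·s)(3×10⁸ m/s) / (266.1×10⁻⁹ m)
φ = 4.66 eV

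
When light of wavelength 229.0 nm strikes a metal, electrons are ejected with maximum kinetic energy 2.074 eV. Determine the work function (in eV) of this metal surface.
3.34 eV

From Einstein's photoelectric equation: KE_max = hf - φ = hc/λ - φ

Rearranging for φ:
φ = hc/λ - KE_max

Calculate photon energy:
E_photon = hc/λ = 5.4142 eV

Therefore:
φ = 5.4142 - 2.074 = 3.34 eV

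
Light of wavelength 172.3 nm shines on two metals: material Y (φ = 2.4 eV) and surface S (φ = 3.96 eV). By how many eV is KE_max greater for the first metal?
1.5600 eV

Using KE_max = hc/λ - φ for each metal:

Photon energy: E = hc/λ = 7.1958 eV

For material Y (φ₁ = 2.4 eV):
KE₁ = E - φ₁ = 7.1958 - 2.4 = 4.7958 eV

For surface S (φ₂ = 3.96 eV):
KE₂ = E - φ₂ = 7.1958 - 3.96 = 3.2358 eV

Difference:
ΔKE = KE₁ - KE₂ = 4.7958 - 3.2358 = 1.5600 eV

Note: The difference equals the difference in work functions: 3.96 - 2.4 = 1.56 eV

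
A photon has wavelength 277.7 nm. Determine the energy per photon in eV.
4.4647 eV

Using E = hf = hc/λ:

E = hc/λ = (6.626×10⁻³⁴ J·s)(3×10⁸ m/s) / (277.7×10⁻⁹ m)
E = 4.4647 eV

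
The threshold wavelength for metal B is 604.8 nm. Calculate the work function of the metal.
2.05 eV

At the threshold wavelength, photon energy equals work function:
φ = hc/λ₀

Calculating:
φ = (6.626×10⁻³⁴ J·s)(3×10⁸ m/s) / (604.8×10⁻⁹ m)
φ = 2.05 eV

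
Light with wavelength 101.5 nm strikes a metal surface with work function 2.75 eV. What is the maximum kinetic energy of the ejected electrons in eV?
9.4652 eV

Using Einstein's photoelectric equation: KE_max = hf - φ = hc/λ - φ

First, calculate the photon energy:
E_photon = hc/λ = (6.626×10⁻³⁴ J·s)(3×10⁸ m/s) / (101.5×10⁻⁹ m)
E_photon = 12.2152 eV

Then, the maximum kinetic energy:
KE_max = E_photon - φ = 12.2152 eV - 2.75 eV = 9.4652 eV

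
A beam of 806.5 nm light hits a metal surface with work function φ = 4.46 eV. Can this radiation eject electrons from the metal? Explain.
No

For photoemission, the photon energy must exceed the work function.

Photon energy: E = hc/λ = 1.5373 eV
Work function: φ = 4.46 eV

Since E_photon (1.5373 eV) < φ (4.46 eV), photoemission will NOT occur.
The threshold wavelength is λ₀ = hc/φ = 278.0 nm.
Since 806.5 nm > 278.0 nm, the photons lack sufficient energy.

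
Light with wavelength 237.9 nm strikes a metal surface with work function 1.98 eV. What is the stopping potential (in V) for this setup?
3.2316 V

The stopping potential V_s satisfies: eV_s = KE_max

First, find KE_max using Einstein's equation:
E_photon = hc/λ = 5.2116 eV
KE_max = E_photon - φ = 5.2116 - 1.98 = 3.2316 eV

Since eV_s = KE_max:
V_s = KE_max/e = 3.2316 V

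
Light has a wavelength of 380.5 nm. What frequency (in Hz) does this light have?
7.8789e+14 Hz

Using the wave equation: c = fλ

Solving for frequency:
f = c/λ = (3×10⁸ m/s) / (380.5×10⁻⁹ m)
f = 7.8789e+14 Hz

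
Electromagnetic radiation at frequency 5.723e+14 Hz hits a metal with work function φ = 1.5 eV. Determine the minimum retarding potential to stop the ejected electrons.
0.8668 V

The stopping potential V_s satisfies: eV_s = KE_max

First, find KE_max using Einstein's equation:
E_photon = hf = (6.626×10⁻³⁴ J·s)(5.723e+14 Hz) = 2.3668 eV
KE_max = E_photon - φ = 2.3668 - 1.5 = 0.8668 eV

Since eV_s = KE_max:
V_s = KE_max/e = 0.8668 V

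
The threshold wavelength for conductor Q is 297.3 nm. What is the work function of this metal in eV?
4.17 eV

At the threshold wavelength, photon energy equals work function:
φ = hc/λ₀

Calculating:
φ = (6.626×10⁻³⁴ J·s)(3×10⁸ m/s) / (297.3×10⁻⁹ m)
φ = 4.17 eV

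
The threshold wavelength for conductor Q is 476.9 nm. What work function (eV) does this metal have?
2.60 eV

At the threshold wavelength, photon energy equals work function:
φ = hc/λ₀

Calculating:
φ = (6.626×10⁻³⁴ J·s)(3×10⁸ m/s) / (476.9×10⁻⁹ m)
φ = 2.60 eV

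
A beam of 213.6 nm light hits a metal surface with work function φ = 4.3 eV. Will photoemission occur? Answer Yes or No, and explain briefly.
Yes

For photoemission, the photon energy must exceed the work function.

Photon energy: E = hc/λ = 5.8045 eV
Work function: φ = 4.3 eV

Since E_photon (5.8045 eV) > φ (4.3 eV), photoemission WILL occur.
The threshold wavelength is λ₀ = hc/φ = 288.3 nm.
Since 213.6 nm < 288.3 nm, the light has sufficient energy.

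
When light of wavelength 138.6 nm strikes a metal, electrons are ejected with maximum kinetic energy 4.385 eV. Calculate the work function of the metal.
4.56 eV

From Einstein's photoelectric equation: KE_max = hf - φ = hc/λ - φ

Rearranging for φ:
φ = hc/λ - KE_max

Calculate photon energy:
E_photon = hc/λ = 8.9455 eV

Therefore:
φ = 8.9455 - 4.385 = 4.56 eV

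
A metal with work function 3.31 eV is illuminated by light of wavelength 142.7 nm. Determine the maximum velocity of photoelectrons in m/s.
1.3755e+06 m/s

First, find the maximum kinetic energy:
E_photon = hc/λ = 8.6885 eV
KE_max = E_photon - φ = 8.6885 - 3.31 = 5.3785 eV

Convert to Joules: KE_max = 5.3785 × 1.602×10⁻¹⁹ J = 8.6172e-19 J

Then use KE = ½mv² to find velocity:
v = √(2·KE/m) = √(2 × 8.6172e-19 J / 9.109e-31 kg)
v = 1.3755e+06 m/s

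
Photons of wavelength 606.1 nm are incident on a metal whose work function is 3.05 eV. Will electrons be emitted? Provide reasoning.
No

For photoemission, the photon energy must exceed the work function.

Photon energy: E = hc/λ = 2.0456 eV
Work function: φ = 3.05 eV

Since E_photon (2.0456 eV) < φ (3.05 eV), photoemission will NOT occur.
The threshold wavelength is λ₀ = hc/φ = 406.5 nm.
Since 606.1 nm > 406.5 nm, the photons lack sufficient energy.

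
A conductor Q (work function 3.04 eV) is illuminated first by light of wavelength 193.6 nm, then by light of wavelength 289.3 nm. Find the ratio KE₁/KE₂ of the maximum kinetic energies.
2.7007

Using Einstein's equation: KE_max = hc/λ - φ

For λ₁ = 193.6 nm:
E₁ = hc/λ₁ = 6.4041 eV
KE₁ = E₁ - φ = 6.4041 - 3.04 = 3.3641 eV

For λ₂ = 289.3 nm:
E₂ = hc/λ₂ = 4.2857 eV
KE₂ = E₂ - φ = 4.2857 - 3.04 = 1.2457 eV

Ratio: KE₁/KE₂ = 3.3641/1.2457 = 2.7007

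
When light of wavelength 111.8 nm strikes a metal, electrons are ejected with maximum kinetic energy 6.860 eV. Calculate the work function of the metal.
4.23 eV

From Einstein's photoelectric equation: KE_max = hf - φ = hc/λ - φ

Rearranging for φ:
φ = hc/λ - KE_max

Calculate photon energy:
E_photon = hc/λ = 11.0898 eV

Therefore:
φ = 11.0898 - 6.860 = 4.23 eV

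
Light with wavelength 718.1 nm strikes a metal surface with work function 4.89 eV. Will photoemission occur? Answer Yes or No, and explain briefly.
No

For photoemission, the photon energy must exceed the work function.

Photon energy: E = hc/λ = 1.7266 eV
Work function: φ = 4.89 eV

Since E_photon (1.7266 eV) < φ (4.89 eV), photoemission will NOT occur.
The threshold wavelength is λ₀ = hc/φ = 253.5 nm.
Since 718.1 nm > 253.5 nm, the photons lack sufficient energy.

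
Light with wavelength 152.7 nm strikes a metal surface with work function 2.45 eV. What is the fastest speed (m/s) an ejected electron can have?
1.4122e+06 m/s

First, find the maximum kinetic energy:
E_photon = hc/λ = 8.1195 eV
KE_max = E_photon - φ = 8.1195 - 2.45 = 5.6695 eV

Convert to Joules: KE_max = 5.6695 × 1.602×10⁻¹⁹ J = 9.0835e-19 J

Then use KE = ½mv² to find velocity:
v = √(2·KE/m) = √(2 × 9.0835e-19 J / 9.109e-31 kg)
v = 1.4122e+06 m/s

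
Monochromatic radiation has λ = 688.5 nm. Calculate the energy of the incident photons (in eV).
1.8008 eV

Using E = hf = hc/λ:

E = hc/λ = (6.626×10⁻³⁴ J·s)(3×10⁸ m/s) / (688.5×10⁻⁹ m)
E = 1.8008 eV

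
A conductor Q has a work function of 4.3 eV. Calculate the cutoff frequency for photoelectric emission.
1.0397e+15 Hz

The threshold frequency is when the photon energy equals the work function:
hf₀ = φ

Solving for f₀:
f₀ = φ/h = (4.3 eV × 1.602×10⁻¹⁹ J/eV) / (6.626×10⁻³⁴ J·s)
f₀ = 1.0397e+15 Hz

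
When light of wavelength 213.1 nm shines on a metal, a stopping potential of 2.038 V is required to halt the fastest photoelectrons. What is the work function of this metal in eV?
3.78 eV

The stopping potential gives the maximum kinetic energy: KE_max = eV_s = 2.038 eV

From Einstein's photoelectric equation: KE_max = hc/λ - φ
Rearranging: φ = hc/λ - KE_max

Calculate photon energy:
E_photon = hc/λ = (6.626×10⁻³⁴ J·s)(3×10⁸ m/s) / (213.1×10⁻⁹ m) = 5.8181 eV

Therefore:
φ = 5.8181 - 2.038 = 3.78 eV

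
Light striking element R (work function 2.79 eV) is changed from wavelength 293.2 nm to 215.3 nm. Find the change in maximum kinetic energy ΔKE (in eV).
1.5300 eV

Using Einstein's equation: KE_max = hc/λ - φ

For λ₁ = 293.2 nm:
KE₁ = hc/λ₁ - φ = 4.2287 - 2.79 = 1.4387 eV

For λ₂ = 215.3 nm:
KE₂ = hc/λ₂ - φ = 5.7587 - 2.79 = 2.9687 eV

Change in KE:
ΔKE = KE₂ - KE₁ = 2.9687 - 1.4387 = 1.5300 eV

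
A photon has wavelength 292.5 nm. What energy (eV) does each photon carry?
4.2388 eV

Using E = hf = hc/λ:

E = hc/λ = (6.626×10⁻³⁴ J·s)(3×10⁸ m/s) / (292.5×10⁻⁹ m)
E = 4.2388 eV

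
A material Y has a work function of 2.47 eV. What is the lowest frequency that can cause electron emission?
5.9724e+14 Hz

The threshold frequency is when the photon energy equals the work function:
hf₀ = φ

Solving for f₀:
f₀ = φ/h = (2.47 eV × 1.602×10⁻¹⁹ J/eV) / (6.626×10⁻³⁴ J·s)
f₀ = 5.9724e+14 Hz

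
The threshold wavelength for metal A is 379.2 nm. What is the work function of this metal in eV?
3.27 eV

At the threshold wavelength, photon energy equals work function:
φ = hc/λ₀

Calculating:
φ = (6.626×10⁻³⁴ J·s)(3×10⁸ m/s) / (379.2×10⁻⁹ m)
φ = 3.27 eV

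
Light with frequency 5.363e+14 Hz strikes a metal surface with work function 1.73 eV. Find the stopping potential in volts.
0.4880 V

The stopping potential V_s satisfies: eV_s = KE_max

First, find KE_max using Einstein's equation:
E_photon = hf = (6.626×10⁻³⁴ J·s)(5.363e+14 Hz) = 2.2180 eV
KE_max = E_photon - φ = 2.2180 - 1.73 = 0.4880 eV

Since eV_s = KE_max:
V_s = KE_max/e = 0.4880 V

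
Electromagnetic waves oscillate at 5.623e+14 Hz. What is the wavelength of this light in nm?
533.15 nm

Using the wave equation: c = fλ

Solving for wavelength:
λ = c/f = (3×10⁸ m/s) / (5.623e+14 Hz)
λ = 533.15 nm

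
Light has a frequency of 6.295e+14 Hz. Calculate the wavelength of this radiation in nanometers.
476.24 nm

Using the wave equation: c = fλ

Solving for wavelength:
λ = c/f = (3×10⁸ m/s) / (6.295e+14 Hz)
λ = 476.24 nm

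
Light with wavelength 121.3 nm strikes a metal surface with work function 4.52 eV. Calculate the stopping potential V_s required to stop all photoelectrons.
5.7013 V

The stopping potential V_s satisfies: eV_s = KE_max

First, find KE_max using Einstein's equation:
E_photon = hc/λ = 10.2213 eV
KE_max = E_photon - φ = 10.2213 - 4.52 = 5.7013 eV

Since eV_s = KE_max:
V_s = KE_max/e = 5.7013 V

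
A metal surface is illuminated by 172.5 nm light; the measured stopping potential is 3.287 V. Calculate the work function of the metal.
3.90 eV

The stopping potential gives the maximum kinetic energy: KE_max = eV_s = 3.287 eV

From Einstein's photoelectric equation: KE_max = hc/λ - φ
Rearranging: φ = hc/λ - KE_max

Calculate photon energy:
E_photon = hc/λ = (6.626×10⁻³⁴ J·s)(3×10⁸ m/s) / (172.5×10⁻⁹ m) = 7.1875 eV

Therefore:
φ = 7.1875 - 3.287 = 3.90 eV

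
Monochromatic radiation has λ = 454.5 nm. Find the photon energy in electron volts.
2.7279 eV

Using E = hf = hc/λ:

E = hc/λ = (6.626×10⁻³⁴ J·s)(3×10⁸ m/s) / (454.5×10⁻⁹ m)
E = 2.7279 eV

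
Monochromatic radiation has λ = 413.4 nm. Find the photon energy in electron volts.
2.9991 eV

Using E = hf = hc/λ:

E = hc/λ = (6.626×10⁻³⁴ J·s)(3×10⁸ m/s) / (413.4×10⁻⁹ m)
E = 2.9991 eV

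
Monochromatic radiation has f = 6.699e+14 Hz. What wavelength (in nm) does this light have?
447.52 nm

Using the wave equation: c = fλ

Solving for wavelength:
λ = c/f = (3×10⁸ m/s) / (6.699e+14 Hz)
λ = 447.52 nm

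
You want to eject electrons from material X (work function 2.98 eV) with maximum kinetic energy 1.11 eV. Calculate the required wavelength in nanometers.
303.14 nm

From Einstein's equation: KE_max = hc/λ - φ

Rearranging for λ:
hc/λ = KE_max + φ
λ = hc/(KE_max + φ)

Required photon energy:
E_photon = KE_max + φ = 1.11 + 2.98 = 4.09 eV

Required wavelength:
λ = hc/E_photon = (6.626×10⁻³⁴)(3×10⁸) / (4.09 × 1.602×10⁻¹⁹)
λ = 303.14 nm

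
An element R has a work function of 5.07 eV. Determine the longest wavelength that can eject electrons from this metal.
244.54 nm

The threshold wavelength is when the photon energy equals the work function:
hc/λ₀ = φ

Solving for λ₀:
λ₀ = hc/φ = (6.626×10⁻³⁴ J·s)(3×10⁸ m/s) / (5.07 eV × 1.602×10⁻¹⁹ J/eV)
λ₀ = 244.54 nm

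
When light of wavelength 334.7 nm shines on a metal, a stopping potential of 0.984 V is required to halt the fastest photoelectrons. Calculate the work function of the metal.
2.72 eV

The stopping potential gives the maximum kinetic energy: KE_max = eV_s = 0.984 eV

From Einstein's photoelectric equation: KE_max = hc/λ - φ
Rearranging: φ = hc/λ - KE_max

Calculate photon energy:
E_photon = hc/λ = (6.626×10⁻³⁴ J·s)(3×10⁸ m/s) / (334.7×10⁻⁹ m) = 3.7043 eV

Therefore:
φ = 3.7043 - 0.984 = 2.72 eV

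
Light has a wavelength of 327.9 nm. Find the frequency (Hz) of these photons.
9.1428e+14 Hz

Using the wave equation: c = fλ

Solving for frequency:
f = c/λ = (3×10⁸ m/s) / (327.9×10⁻⁹ m)
f = 9.1428e+14 Hz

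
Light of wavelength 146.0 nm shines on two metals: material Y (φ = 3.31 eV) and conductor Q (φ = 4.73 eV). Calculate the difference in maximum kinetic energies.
1.4200 eV

Using KE_max = hc/λ - φ for each metal:

Photon energy: E = hc/λ = 8.4921 eV

For material Y (φ₁ = 3.31 eV):
KE₁ = E - φ₁ = 8.4921 - 3.31 = 5.1821 eV

For conductor Q (φ₂ = 4.73 eV):
KE₂ = E - φ₂ = 8.4921 - 4.73 = 3.7621 eV

Difference:
ΔKE = KE₁ - KE₂ = 5.1821 - 3.7621 = 1.4200 eV

Note: The difference equals the difference in work functions: 4.73 - 3.31 = 1.42 eV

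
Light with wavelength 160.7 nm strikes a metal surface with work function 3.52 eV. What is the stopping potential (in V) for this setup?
4.1953 V

The stopping potential V_s satisfies: eV_s = KE_max

First, find KE_max using Einstein's equation:
E_photon = hc/λ = 7.7153 eV
KE_max = E_photon - φ = 7.7153 - 3.52 = 4.1953 eV

Since eV_s = KE_max:
V_s = KE_max/e = 4.1953 V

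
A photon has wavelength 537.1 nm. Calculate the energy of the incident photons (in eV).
2.3084 eV

Using E = hf = hc/λ:

E = hc/λ = (6.626×10⁻³⁴ J·s)(3×10⁸ m/s) / (537.1×10⁻⁹ m)
E = 2.3084 eV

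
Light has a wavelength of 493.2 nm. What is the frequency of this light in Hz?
6.0785e+14 Hz

Using the wave equation: c = fλ

Solving for frequency:
f = c/λ = (3×10⁸ m/s) / (493.2×10⁻⁹ m)
f = 6.0785e+14 Hz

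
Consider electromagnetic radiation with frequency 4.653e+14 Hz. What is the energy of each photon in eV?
1.9243 eV

Using E = hf:

E = hf = (6.626×10⁻³⁴ J·s)(4.653e+14 Hz)
E = 1.9243 eV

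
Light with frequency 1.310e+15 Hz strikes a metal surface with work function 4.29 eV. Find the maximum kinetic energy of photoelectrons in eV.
1.1277 eV

Using Einstein's photoelectric equation: KE_max = hf - φ

First, calculate the photon energy:
E_photon = hf = (6.626×10⁻³⁴ J·s)(1.310e+15 Hz)
E_photon = 5.4177 eV

Then, the maximum kinetic energy:
KE_max = E_photon - φ = 5.4177 eV - 4.29 eV = 1.1277 eV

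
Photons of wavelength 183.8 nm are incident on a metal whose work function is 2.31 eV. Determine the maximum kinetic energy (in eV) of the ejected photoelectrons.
4.4356 eV

Using Einstein's photoelectric equation: KE_max = hf - φ = hc/λ - φ

First, calculate the photon energy:
E_photon = hc/λ = (6.626×10⁻³⁴ J·s)(3×10⁸ m/s) / (183.8×10⁻⁹ m)
E_photon = 6.7456 eV

Then, the maximum kinetic energy:
KE_max = E_photon - φ = 6.7456 eV - 2.31 eV = 4.4356 eV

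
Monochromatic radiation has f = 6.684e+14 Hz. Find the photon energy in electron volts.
2.7643 eV

Using E = hf:

E = hf = (6.626×10⁻³⁴ J·s)(6.684e+14 Hz)
E = 2.7643 eV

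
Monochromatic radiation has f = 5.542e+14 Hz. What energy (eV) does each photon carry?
2.2920 eV

Using E = hf:

E = hf = (6.626×10⁻³⁴ J·s)(5.542e+14 Hz)
E = 2.2920 eV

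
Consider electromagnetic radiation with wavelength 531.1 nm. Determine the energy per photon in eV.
2.3345 eV

Using E = hf = hc/λ:

E = hc/λ = (6.626×10⁻³⁴ J·s)(3×10⁸ m/s) / (531.1×10⁻⁹ m)
E = 2.3345 eV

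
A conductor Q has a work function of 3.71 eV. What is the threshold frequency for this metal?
8.9707e+14 Hz

The threshold frequency is when the photon energy equals the work function:
hf₀ = φ

Solving for f₀:
f₀ = φ/h = (3.71 eV × 1.602×10⁻¹⁹ J/eV) / (6.626×10⁻³⁴ J·s)
f₀ = 8.9707e+14 Hz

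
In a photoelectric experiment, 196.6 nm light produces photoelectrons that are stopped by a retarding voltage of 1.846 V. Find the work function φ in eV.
4.46 eV

The stopping potential gives the maximum kinetic energy: KE_max = eV_s = 1.846 eV

From Einstein's photoelectric equation: KE_max = hc/λ - φ
Rearranging: φ = hc/λ - KE_max

Calculate photon energy:
E_photon = hc/λ = (6.626×10⁻³⁴ J·s)(3×10⁸ m/s) / (196.6×10⁻⁹ m) = 6.3064 eV

Therefore:
φ = 6.3064 - 1.846 = 4.46 eV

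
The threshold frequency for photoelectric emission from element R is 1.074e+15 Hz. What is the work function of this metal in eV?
4.44 eV

At the threshold frequency, photon energy equals work function:
φ = hf₀

Calculating:
φ = (6.626×10⁻³⁴ J·s)(1.074e+15 Hz)
φ = 4.44 eV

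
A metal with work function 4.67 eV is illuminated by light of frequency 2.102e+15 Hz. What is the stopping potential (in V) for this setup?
4.0232 V

The stopping potential V_s satisfies: eV_s = KE_max

First, find KE_max using Einstein's equation:
E_photon = hf = (6.626×10⁻³⁴ J·s)(2.102e+15 Hz) = 8.6932 eV
KE_max = E_photon - φ = 8.6932 - 4.67 = 4.0232 eV

Since eV_s = KE_max:
V_s = KE_max/e = 4.0232 V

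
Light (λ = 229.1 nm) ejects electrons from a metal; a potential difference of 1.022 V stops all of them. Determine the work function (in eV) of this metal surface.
4.39 eV

The stopping potential gives the maximum kinetic energy: KE_max = eV_s = 1.022 eV

From Einstein's photoelectric equation: KE_max = hc/λ - φ
Rearranging: φ = hc/λ - KE_max

Calculate photon energy:
E_photon = hc/λ = (6.626×10⁻³⁴ J·s)(3×10⁸ m/s) / (229.1×10⁻⁹ m) = 5.4118 eV

Therefore:
φ = 5.4118 - 1.022 = 4.39 eV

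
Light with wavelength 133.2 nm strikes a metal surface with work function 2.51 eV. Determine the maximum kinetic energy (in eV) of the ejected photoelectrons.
6.7981 eV

Using Einstein's photoelectric equation: KE_max = hf - φ = hc/λ - φ

First, calculate the photon energy:
E_photon = hc/λ = (6.626×10⁻³⁴ J·s)(3×10⁸ m/s) / (133.2×10⁻⁹ m)
E_photon = 9.3081 eV

Then, the maximum kinetic energy:
KE_max = E_photon - φ = 9.3081 eV - 2.51 eV = 6.7981 eV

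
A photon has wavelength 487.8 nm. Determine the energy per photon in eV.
2.5417 eV

Using E = hf = hc/λ:

E = hc/λ = (6.626×10⁻³⁴ J·s)(3×10⁸ m/s) / (487.8×10⁻⁹ m)
E = 2.5417 eV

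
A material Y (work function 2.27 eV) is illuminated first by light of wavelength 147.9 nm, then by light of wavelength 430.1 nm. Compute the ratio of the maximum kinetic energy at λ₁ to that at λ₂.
9.9774

Using Einstein's equation: KE_max = hc/λ - φ

For λ₁ = 147.9 nm:
E₁ = hc/λ₁ = 8.3830 eV
KE₁ = E₁ - φ = 8.3830 - 2.27 = 6.1130 eV

For λ₂ = 430.1 nm:
E₂ = hc/λ₂ = 2.8827 eV
KE₂ = E₂ - φ = 2.8827 - 2.27 = 0.6127 eV

Ratio: KE₁/KE₂ = 6.1130/0.6127 = 9.9774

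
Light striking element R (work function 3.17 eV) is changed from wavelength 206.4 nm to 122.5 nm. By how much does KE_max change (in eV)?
4.1142 eV

Using Einstein's equation: KE_max = hc/λ - φ

For λ₁ = 206.4 nm:
KE₁ = hc/λ₁ - φ = 6.0070 - 3.17 = 2.8370 eV

For λ₂ = 122.5 nm:
KE₂ = hc/λ₂ - φ = 10.1212 - 3.17 = 6.9512 eV

Change in KE:
ΔKE = KE₂ - KE₁ = 6.9512 - 2.8370 = 4.1142 eV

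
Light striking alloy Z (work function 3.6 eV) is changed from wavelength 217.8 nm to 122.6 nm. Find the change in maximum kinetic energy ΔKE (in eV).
4.4203 eV

Using Einstein's equation: KE_max = hc/λ - φ

For λ₁ = 217.8 nm:
KE₁ = hc/λ₁ - φ = 5.6926 - 3.6 = 2.0926 eV

For λ₂ = 122.6 nm:
KE₂ = hc/λ₂ - φ = 10.1129 - 3.6 = 6.5129 eV

Change in KE:
ΔKE = KE₂ - KE₁ = 6.5129 - 2.0926 = 4.4203 eV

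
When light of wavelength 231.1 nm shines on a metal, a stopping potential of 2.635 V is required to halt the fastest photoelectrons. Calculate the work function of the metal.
2.73 eV

The stopping potential gives the maximum kinetic energy: KE_max = eV_s = 2.635 eV

From Einstein's photoelectric equation: KE_max = hc/λ - φ
Rearranging: φ = hc/λ - KE_max

Calculate photon energy:
E_photon = hc/λ = (6.626×10⁻³⁴ J·s)(3×10⁸ m/s) / (231.1×10⁻⁹ m) = 5.3650 eV

Therefore:
φ = 5.3650 - 2.635 = 2.73 eV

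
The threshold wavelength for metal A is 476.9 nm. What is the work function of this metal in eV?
2.60 eV

At the threshold wavelength, photon energy equals work function:
φ = hc/λ₀

Calculating:
φ = (6.626×10⁻³⁴ J·s)(3×10⁸ m/s) / (476.9×10⁻⁹ m)
φ = 2.60 eV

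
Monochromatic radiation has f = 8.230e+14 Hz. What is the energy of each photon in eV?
3.4037 eV

Using E = hf:

E = hf = (6.626×10⁻³⁴ J·s)(8.230e+14 Hz)
E = 3.4037 eV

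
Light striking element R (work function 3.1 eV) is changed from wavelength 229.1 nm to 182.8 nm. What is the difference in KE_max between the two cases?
1.3707 eV

Using Einstein's equation: KE_max = hc/λ - φ

For λ₁ = 229.1 nm:
KE₁ = hc/λ₁ - φ = 5.4118 - 3.1 = 2.3118 eV

For λ₂ = 182.8 nm:
KE₂ = hc/λ₂ - φ = 6.7825 - 3.1 = 3.6825 eV

Change in KE:
ΔKE = KE₂ - KE₁ = 3.6825 - 2.3118 = 1.3707 eV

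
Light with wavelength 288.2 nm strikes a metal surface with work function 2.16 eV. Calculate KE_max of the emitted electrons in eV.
2.1420 eV

Using Einstein's photoelectric equation: KE_max = hf - φ = hc/λ - φ

First, calculate the photon energy:
E_photon = hc/λ = (6.626×10⁻³⁴ J·s)(3×10⁸ m/s) / (288.2×10⁻⁹ m)
E_photon = 4.3020 eV

Then, the maximum kinetic energy:
KE_max = E_photon - φ = 4.3020 eV - 2.16 eV = 2.1420 eV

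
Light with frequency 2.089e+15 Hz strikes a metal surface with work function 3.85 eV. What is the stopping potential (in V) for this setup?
4.7894 V

The stopping potential V_s satisfies: eV_s = KE_max

First, find KE_max using Einstein's equation:
E_photon = hf = (6.626×10⁻³⁴ J·s)(2.089e+15 Hz) = 8.6394 eV
KE_max = E_photon - φ = 8.6394 - 3.85 = 4.7894 eV

Since eV_s = KE_max:
V_s = KE_max/e = 4.7894 V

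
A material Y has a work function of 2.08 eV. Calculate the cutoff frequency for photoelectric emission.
5.0294e+14 Hz

The threshold frequency is when the photon energy equals the work function:
hf₀ = φ

Solving for f₀:
f₀ = φ/h = (2.08 eV × 1.602×10⁻¹⁹ J/eV) / (6.626×10⁻³⁴ J·s)
f₀ = 5.0294e+14 Hz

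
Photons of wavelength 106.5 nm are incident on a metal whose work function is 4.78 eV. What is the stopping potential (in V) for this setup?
6.8617 V

The stopping potential V_s satisfies: eV_s = KE_max

First, find KE_max using Einstein's equation:
E_photon = hc/λ = 11.6417 eV
KE_max = E_photon - φ = 11.6417 - 4.78 = 6.8617 eV

Since eV_s = KE_max:
V_s = KE_max/e = 6.8617 V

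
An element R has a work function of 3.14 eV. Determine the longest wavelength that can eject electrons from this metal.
394.85 nm

The threshold wavelength is when the photon energy equals the work function:
hc/λ₀ = φ

Solving for λ₀:
λ₀ = hc/φ = (6.626×10⁻³⁴ J·s)(3×10⁸ m/s) / (3.14 eV × 1.602×10⁻¹⁹ J/eV)
λ₀ = 394.85 nm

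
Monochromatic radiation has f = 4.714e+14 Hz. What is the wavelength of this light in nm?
635.96 nm

Using the wave equation: c = fλ

Solving for wavelength:
λ = c/f = (3×10⁸ m/s) / (4.714e+14 Hz)
λ = 635.96 nm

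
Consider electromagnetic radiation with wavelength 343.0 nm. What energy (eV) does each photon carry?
3.6147 eV

Using E = hf = hc/λ:

E = hc/λ = (6.626×10⁻³⁴ J·s)(3×10⁸ m/s) / (343.0×10⁻⁹ m)
E = 3.6147 eV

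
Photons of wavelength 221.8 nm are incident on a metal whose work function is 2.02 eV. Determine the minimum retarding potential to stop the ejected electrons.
3.5699 V

The stopping potential V_s satisfies: eV_s = KE_max

First, find KE_max using Einstein's equation:
E_photon = hc/λ = 5.5899 eV
KE_max = E_photon - φ = 5.5899 - 2.02 = 3.5699 eV

Since eV_s = KE_max:
V_s = KE_max/e = 3.5699 V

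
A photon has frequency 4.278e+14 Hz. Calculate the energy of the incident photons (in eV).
1.7692 eV

Using E = hf:

E = hf = (6.626×10⁻³⁴ J·s)(4.278e+14 Hz)
E = 1.7692 eV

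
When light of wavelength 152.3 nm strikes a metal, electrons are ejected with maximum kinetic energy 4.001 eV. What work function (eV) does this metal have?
4.14 eV

From Einstein's photoelectric equation: KE_max = hf - φ = hc/λ - φ

Rearranging for φ:
φ = hc/λ - KE_max

Calculate photon energy:
E_photon = hc/λ = 8.1408 eV

Therefore:
φ = 8.1408 - 4.001 = 4.14 eV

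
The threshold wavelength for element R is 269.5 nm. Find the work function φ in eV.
4.60 eV

At the threshold wavelength, photon energy equals work function:
φ = hc/λ₀

Calculating:
φ = (6.626×10⁻³⁴ J·s)(3×10⁸ m/s) / (269.5×10⁻⁹ m)
φ = 4.60 eV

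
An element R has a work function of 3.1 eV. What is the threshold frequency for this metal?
7.4958e+14 Hz

The threshold frequency is when the photon energy equals the work function:
hf₀ = φ

Solving for f₀:
f₀ = φ/h = (3.1 eV × 1.602×10⁻¹⁹ J/eV) / (6.626×10⁻³⁴ J·s)
f₀ = 7.4958e+14 Hz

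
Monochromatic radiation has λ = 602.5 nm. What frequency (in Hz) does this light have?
4.9758e+14 Hz

Using the wave equation: c = fλ

Solving for frequency:
f = c/λ = (3×10⁸ m/s) / (602.5×10⁻⁹ m)
f = 4.9758e+14 Hz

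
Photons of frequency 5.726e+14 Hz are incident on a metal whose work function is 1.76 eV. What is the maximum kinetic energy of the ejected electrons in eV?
0.6081 eV

Using Einstein's photoelectric equation: KE_max = hf - φ

First, calculate the photon energy:
E_photon = hf = (6.626×10⁻³⁴ J·s)(5.726e+14 Hz)
E_photon = 2.3681 eV

Then, the maximum kinetic energy:
KE_max = E_photon - φ = 2.3681 eV - 1.76 eV = 0.6081 eV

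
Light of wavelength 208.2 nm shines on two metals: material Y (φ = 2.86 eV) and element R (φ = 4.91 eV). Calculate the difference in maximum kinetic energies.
2.0500 eV

Using KE_max = hc/λ - φ for each metal:

Photon energy: E = hc/λ = 5.9551 eV

For material Y (φ₁ = 2.86 eV):
KE₁ = E - φ₁ = 5.9551 - 2.86 = 3.0951 eV

For element R (φ₂ = 4.91 eV):
KE₂ = E - φ₂ = 5.9551 - 4.91 = 1.0451 eV

Difference:
ΔKE = KE₁ - KE₂ = 3.0951 - 1.0451 = 2.0500 eV

Note: The difference equals the difference in work functions: 4.91 - 2.86 = 2.05 eV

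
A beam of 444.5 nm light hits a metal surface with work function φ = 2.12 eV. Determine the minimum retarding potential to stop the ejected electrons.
0.6693 V

The stopping potential V_s satisfies: eV_s = KE_max

First, find KE_max using Einstein's equation:
E_photon = hc/λ = 2.7893 eV
KE_max = E_photon - φ = 2.7893 - 2.12 = 0.6693 eV

Since eV_s = KE_max:
V_s = KE_max/e = 0.6693 V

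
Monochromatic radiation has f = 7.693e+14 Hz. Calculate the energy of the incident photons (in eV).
3.1816 eV

Using E = hf:

E = hf = (6.626×10⁻³⁴ J·s)(7.693e+14 Hz)
E = 3.1816 eV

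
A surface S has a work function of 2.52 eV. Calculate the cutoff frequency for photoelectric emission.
6.0933e+14 Hz

The threshold frequency is when the photon energy equals the work function:
hf₀ = φ

Solving for f₀:
f₀ = φ/h = (2.52 eV × 1.602×10⁻¹⁹ J/eV) / (6.626×10⁻³⁴ J·s)
f₀ = 6.0933e+14 Hz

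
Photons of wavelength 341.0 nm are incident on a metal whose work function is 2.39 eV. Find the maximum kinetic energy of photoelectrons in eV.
1.2459 eV

Using Einstein's photoelectric equation: KE_max = hf - φ = hc/λ - φ

First, calculate the photon energy:
E_photon = hc/λ = (6.626×10⁻³⁴ J·s)(3×10⁸ m/s) / (341.0×10⁻⁹ m)
E_photon = 3.6359 eV

Then, the maximum kinetic energy:
KE_max = E_photon - φ = 3.6359 eV - 2.39 eV = 1.2459 eV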